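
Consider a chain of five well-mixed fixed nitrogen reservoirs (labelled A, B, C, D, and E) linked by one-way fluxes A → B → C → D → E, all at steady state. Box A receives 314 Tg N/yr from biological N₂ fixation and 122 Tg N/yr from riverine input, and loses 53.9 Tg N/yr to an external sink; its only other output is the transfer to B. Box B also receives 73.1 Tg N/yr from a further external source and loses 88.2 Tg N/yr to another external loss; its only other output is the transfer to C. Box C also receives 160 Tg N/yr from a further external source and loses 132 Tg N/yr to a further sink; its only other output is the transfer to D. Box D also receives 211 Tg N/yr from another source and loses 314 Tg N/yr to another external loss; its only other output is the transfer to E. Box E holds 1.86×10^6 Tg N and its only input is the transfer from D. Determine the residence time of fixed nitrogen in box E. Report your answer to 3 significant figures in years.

6370 yr

Box A: F(A→B) = (314 + 122) − 53.9 = 382.10 Tg N/yr.
Box B: F(B→C) = (382.10 + 73.1) − 88.2 = 367.00 Tg N/yr.
Box C: F(C→D) = (367.00 + 160) − 132 = 395.00 Tg N/yr.
Box D: F(D→E) = (395.00 + 211) − 314 = 292.00 Tg N/yr.
Box E throughput = its input = 292.00 Tg N/yr; τ = 1.86×10^6 / 292.00 = 6370 yr.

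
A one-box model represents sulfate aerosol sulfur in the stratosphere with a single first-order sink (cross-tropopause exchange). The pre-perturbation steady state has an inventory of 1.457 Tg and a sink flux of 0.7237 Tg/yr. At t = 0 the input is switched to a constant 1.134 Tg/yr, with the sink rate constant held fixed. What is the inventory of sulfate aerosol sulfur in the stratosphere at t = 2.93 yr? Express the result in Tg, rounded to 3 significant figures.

2.09 Tg

The sink rate constant is k = F₀/M₀ = 0.7237/1.457 = 0.4967 yr⁻¹.
Solving dM/dt = F₁ − kM with M(0) = M₀ gives M(t) = F₁/k + (M₀ − F₁/k)·e^(−kt).
F₁/k = 1.134/0.4967 = 2.2830 Tg; kt = 0.4967 × 2.93 = 1.455, e^(−kt) = 0.2333.
M(2.93) = 2.2830 + (1.457 − 2.2830) × 0.2333 = 2.2830 − 0.1927 = 2.0903 Tg.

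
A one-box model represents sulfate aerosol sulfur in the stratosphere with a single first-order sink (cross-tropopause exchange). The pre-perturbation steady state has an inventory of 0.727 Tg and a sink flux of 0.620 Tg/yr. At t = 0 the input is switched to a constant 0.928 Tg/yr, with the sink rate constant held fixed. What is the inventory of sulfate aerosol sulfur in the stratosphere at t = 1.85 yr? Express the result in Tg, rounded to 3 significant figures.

1.01 Tg

τ = M₀/F₀ = 0.727/0.620 = 1.173 yr; rate constant k = 1/τ.
New steady state M_∞ = F₁/k = F₁·τ = 0.928 × 1.173 = 1.0882 Tg.
M(t) = M_∞ + (M₀ − M_∞)·e^(−t/τ); t/τ = 1.85/1.173 = 1.578, so e^(−t/τ) = 0.2064.
M(t) = 1.0882 − 0.3612 × 0.2064 = 1.0136 Tg.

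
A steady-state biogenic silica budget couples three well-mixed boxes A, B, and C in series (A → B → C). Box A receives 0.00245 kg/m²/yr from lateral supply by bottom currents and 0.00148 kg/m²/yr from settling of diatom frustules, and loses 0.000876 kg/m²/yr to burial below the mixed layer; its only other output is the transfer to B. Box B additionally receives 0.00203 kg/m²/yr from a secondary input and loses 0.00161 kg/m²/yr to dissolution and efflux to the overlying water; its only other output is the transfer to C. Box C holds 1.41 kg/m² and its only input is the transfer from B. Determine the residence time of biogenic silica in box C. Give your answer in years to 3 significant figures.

406 yr

Box A: F(A→B) = (0.00245 + 0.00148) − 0.000876 = 0.0030540 kg/m²/yr.
Box B: F(B→C) = (0.0030540 + 0.00203) − 0.00161 = 0.0034740 kg/m²/yr.
Box C throughput = its input = 0.0034740 kg/m²/yr; τ = 1.41 / 0.0034740 = 405.9 yr.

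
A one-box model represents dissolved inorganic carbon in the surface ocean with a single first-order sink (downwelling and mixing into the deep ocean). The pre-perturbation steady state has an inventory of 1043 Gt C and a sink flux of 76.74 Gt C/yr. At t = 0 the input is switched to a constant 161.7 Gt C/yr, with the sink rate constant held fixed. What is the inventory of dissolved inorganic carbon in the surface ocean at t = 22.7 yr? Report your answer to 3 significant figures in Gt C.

1980 Gt C

τ = M₀/F₀ = 1043/76.74 = 13.59 yr; rate constant k = 1/τ.
New steady state M_∞ = F₁/k = F₁·τ = 161.7 × 13.59 = 2197.7 Gt C.
M(t) = M_∞ + (M₀ − M_∞)·e^(−t/τ); t/τ = 22.7/13.59 = 1.670, so e^(−t/τ) = 0.1882.
M(t) = 2197.7 − 1155 × 0.1882 = 1980.4 Gt C.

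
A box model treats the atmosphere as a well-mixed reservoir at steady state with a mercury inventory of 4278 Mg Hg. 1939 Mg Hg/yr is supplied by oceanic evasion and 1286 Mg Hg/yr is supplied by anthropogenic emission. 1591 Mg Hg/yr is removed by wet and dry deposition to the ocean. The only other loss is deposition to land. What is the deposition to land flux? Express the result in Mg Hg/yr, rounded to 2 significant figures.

At steady state ΣF_in = ΣF_out.
ΣF_in = 1939 + 1286 = 3225.0 Mg Hg/yr.
Deposition to land flux = ΣF_in − (1591) = 3225.0 − 1591 = 1634 Mg Hg/yr.

1600 Mg Hg/yr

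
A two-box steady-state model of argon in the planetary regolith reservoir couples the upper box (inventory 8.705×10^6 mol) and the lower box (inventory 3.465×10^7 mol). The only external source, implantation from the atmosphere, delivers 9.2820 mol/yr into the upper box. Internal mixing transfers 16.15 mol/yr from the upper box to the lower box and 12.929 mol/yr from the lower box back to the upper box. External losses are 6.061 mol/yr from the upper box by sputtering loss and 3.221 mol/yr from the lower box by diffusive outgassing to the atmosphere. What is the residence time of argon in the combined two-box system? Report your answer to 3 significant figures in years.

4.67×10^6 yr

Treat the two boxes together as one reservoir: the mixing fluxes between them are internal recycling, so τ = ΣM / Σ(external losses).
M_total = 8.705×10^6 + 3.465×10^7 = 4.3355×10^7 mol.
ΣF_external_out = 6.061 + 3.221 = 9.2820 mol/yr.
τ = M_total / ΣF_ext = 4.3355×10^7 / 9.2820 = 4.671×10^6 yr.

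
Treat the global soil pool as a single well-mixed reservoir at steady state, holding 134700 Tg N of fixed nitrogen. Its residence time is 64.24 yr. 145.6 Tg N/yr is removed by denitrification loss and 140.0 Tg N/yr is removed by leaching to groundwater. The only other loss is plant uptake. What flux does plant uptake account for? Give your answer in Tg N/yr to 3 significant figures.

1810 Tg N/yr

Total removal F = M/τ = 134700 / 64.24 = 2097 Tg N/yr.
Plant uptake = F − (145.6 + 140.0) = 2097 − 285.6 = 1811 Tg N/yr.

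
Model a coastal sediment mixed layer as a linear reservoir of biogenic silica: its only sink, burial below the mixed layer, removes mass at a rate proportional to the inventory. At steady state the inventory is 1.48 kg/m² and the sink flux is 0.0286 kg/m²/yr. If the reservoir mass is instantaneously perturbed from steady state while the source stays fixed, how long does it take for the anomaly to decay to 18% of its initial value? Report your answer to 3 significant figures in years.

For a linear reservoir the anomaly decays as exp(−t/τ) with τ = M/F = 1.48/0.0286 = 51.75 yr.
exp(−t/τ) = 0.18 ⇒ t = −τ ln(0.18) = 51.75 × 1.715 = 88.74 yr.

88.7 yr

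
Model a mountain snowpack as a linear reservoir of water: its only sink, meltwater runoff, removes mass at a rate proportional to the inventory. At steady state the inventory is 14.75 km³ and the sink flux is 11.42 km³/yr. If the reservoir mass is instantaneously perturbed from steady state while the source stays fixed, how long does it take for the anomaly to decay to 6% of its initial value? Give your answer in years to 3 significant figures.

For a linear reservoir the anomaly decays as exp(−t/τ) with τ = M/F = 14.75/11.42 = 1.292 yr.
exp(−t/τ) = 0.06 ⇒ t = −τ ln(0.06) = 1.292 × 2.813 = 3.634 yr.

3.63 yr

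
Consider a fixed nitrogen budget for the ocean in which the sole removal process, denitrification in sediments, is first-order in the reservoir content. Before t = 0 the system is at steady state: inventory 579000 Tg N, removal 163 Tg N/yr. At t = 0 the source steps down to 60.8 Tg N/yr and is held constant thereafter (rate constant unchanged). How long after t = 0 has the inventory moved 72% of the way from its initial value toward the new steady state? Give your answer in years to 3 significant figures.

τ = M₀/F₀ = 579000/163 = 3552 yr.
The remaining gap fraction is e^(−t/τ); 72% covered ⇒ e^(−t/τ) = 0.280.
t = −τ ln(0.280) = 3552 × 1.273 = 4522 yr.

4520 yr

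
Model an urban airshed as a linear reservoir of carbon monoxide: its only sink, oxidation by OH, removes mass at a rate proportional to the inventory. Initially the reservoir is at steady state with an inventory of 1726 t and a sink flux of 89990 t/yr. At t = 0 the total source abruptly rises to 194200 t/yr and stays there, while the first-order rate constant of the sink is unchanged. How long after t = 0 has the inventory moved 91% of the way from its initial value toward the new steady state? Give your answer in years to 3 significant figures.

0.0462 yr

τ = M₀/F₀ = 1726/89990 = 0.01918 yr.
The remaining gap fraction is e^(−t/τ); 91% covered ⇒ e^(−t/τ) = 0.0900.
t = −τ ln(0.0900) = 0.01918 × 2.408 = 0.04618 yr.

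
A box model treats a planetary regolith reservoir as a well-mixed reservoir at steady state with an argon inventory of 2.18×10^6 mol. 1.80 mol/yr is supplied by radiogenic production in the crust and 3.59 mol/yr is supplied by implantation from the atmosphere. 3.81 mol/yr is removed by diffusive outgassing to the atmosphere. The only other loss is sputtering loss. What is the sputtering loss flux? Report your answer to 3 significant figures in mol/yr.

1.58 mol/yr

At steady state ΣF_in = ΣF_out.
ΣF_in = 1.80 + 3.59 = 5.3900 mol/yr.
Sputtering loss flux = ΣF_in − (3.81) = 5.3900 − 3.810 = 1.580 mol/yr.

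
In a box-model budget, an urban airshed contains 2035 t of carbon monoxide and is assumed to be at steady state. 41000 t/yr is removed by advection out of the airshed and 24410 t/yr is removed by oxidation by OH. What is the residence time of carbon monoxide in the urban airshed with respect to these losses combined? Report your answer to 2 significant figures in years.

0.031 yr

Total removal = 41000 + 24410 = 65410 t/yr.
τ = M / ΣF_out = 2035 / 65410 = 0.03111 yr.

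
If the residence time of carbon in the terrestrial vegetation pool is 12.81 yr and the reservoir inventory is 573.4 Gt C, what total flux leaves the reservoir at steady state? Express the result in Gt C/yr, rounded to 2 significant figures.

F = M / τ = 573.4 / 12.81 = 44.76 Gt C/yr.

45 Gt C/yr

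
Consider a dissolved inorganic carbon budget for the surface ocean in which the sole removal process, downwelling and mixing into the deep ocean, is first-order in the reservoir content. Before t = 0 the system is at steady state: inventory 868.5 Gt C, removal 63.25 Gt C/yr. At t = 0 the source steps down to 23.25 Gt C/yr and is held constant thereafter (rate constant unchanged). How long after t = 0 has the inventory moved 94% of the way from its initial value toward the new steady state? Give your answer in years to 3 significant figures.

τ = M₀/F₀ = 868.5/63.25 = 13.73 yr.
The remaining gap fraction is e^(−t/τ); 94% covered ⇒ e^(−t/τ) = 0.0600.
t = −τ ln(0.0600) = 13.73 × 2.813 = 38.63 yr.

38.6 yr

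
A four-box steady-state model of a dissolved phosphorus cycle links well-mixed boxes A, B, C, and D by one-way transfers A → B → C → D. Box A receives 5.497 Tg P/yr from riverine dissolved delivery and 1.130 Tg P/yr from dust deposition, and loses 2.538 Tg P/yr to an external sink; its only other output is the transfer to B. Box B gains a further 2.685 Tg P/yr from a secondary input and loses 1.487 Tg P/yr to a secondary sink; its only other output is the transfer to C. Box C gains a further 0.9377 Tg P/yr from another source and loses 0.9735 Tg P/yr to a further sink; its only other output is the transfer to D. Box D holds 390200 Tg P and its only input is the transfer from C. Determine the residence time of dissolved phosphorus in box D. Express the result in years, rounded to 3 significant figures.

74300 yr

Box A: F(A→B) = (5.497 + 1.130) − 2.538 = 4.0890 Tg P/yr.
Box B: F(B→C) = (4.0890 + 2.685) − 1.487 = 5.2870 Tg P/yr.
Box C: F(C→D) = (5.2870 + 0.9377) − 0.9735 = 5.2512 Tg P/yr.
Box D throughput = its input = 5.2512 Tg P/yr; τ = 390200 / 5.2512 = 74310 yr.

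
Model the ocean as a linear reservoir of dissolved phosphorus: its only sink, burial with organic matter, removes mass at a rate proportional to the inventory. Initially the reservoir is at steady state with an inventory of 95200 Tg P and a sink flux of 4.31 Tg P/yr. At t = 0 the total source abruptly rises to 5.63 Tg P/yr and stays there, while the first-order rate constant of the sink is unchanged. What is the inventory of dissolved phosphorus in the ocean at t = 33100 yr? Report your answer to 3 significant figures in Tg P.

The sink rate constant is k = F₀/M₀ = 4.31/95200 = 4.527×10^-5 yr⁻¹.
Solving dM/dt = F₁ − kM with M(0) = M₀ gives M(t) = F₁/k + (M₀ − F₁/k)·e^(−kt).
F₁/k = 5.63/4.527×10^-5 = 124360 Tg P; kt = 4.527×10^-5 × 33100 = 1.499, e^(−kt) = 0.2235.
M(33100) = 124360 + (95200 − 124360) × 0.2235 = 124360 − 6515 = 117840 Tg P.

118000 Tg P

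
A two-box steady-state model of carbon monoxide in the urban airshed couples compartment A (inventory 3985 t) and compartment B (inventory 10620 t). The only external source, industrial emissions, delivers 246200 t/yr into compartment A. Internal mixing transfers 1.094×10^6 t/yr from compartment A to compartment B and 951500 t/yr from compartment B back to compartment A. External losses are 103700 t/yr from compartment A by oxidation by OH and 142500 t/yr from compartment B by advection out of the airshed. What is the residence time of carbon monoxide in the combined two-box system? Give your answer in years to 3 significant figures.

0.0593 yr

For the system as a whole, the A↔B exchange is internal and contributes nothing to the throughput; only the external sinks remove mass.
M_total = 3985 + 10620 = 14605 t.
ΣF_external_out = 103700 + 142500 = 246200 t/yr.
τ = M_total / ΣF_ext = 14605 / 246200 = 0.05932 yr.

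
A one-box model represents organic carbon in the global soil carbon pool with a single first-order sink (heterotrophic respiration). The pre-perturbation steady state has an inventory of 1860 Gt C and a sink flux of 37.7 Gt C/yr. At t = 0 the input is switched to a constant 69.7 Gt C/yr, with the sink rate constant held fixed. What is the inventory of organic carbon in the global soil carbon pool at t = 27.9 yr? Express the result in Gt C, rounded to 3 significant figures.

Residence time τ = M₀/F₀ = 49.34 yr. The eventual steady state is M_∞ = M₀·(F₁/F₀) = 1860 × 69.7/37.7 = 3438.8 Gt C.
The anomaly ΔM(t) = M(t) − M_∞ decays as ΔM₀·e^(−t/τ) with ΔM₀ = 1860 − 3438.8 = −1579 Gt C.
At t = 27.9 yr, e^(−t/τ) = e^(−0.5655) = 0.5681, so ΔM = −896.9 Gt C and M = 3438.8 − 896.9 = 2541.9 Gt C.

2540 Gt C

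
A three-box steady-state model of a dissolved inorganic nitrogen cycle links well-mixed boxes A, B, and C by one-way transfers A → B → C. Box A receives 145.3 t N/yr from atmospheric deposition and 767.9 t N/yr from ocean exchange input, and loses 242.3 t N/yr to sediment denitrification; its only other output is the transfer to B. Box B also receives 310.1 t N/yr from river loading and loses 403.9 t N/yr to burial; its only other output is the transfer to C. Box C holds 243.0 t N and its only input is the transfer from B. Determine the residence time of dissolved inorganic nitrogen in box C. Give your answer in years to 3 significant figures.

Box A: F(A→B) = (145.3 + 767.9) − 242.3 = 670.90 t N/yr.
Box B: F(B→C) = (670.90 + 310.1) − 403.9 = 577.10 t N/yr.
Box C throughput = its input = 577.10 t N/yr; τ = 243.0 / 577.10 = 0.4211 yr.

0.421 yr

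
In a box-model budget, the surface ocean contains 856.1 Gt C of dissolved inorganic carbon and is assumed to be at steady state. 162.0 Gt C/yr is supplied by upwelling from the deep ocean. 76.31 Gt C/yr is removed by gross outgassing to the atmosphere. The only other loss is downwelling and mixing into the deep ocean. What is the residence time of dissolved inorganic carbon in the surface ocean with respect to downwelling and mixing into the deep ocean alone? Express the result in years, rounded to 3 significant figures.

At steady state ΣF_in = ΣF_out.
ΣF_in = 162.00 Gt C/yr.
Downwelling and mixing into the deep ocean flux = ΣF_in − (76.31) = 162.00 − 76.31 = 85.69 Gt C/yr.
τ = M / F = 856.1 / 85.69 = 9.991 yr.

9.99 yr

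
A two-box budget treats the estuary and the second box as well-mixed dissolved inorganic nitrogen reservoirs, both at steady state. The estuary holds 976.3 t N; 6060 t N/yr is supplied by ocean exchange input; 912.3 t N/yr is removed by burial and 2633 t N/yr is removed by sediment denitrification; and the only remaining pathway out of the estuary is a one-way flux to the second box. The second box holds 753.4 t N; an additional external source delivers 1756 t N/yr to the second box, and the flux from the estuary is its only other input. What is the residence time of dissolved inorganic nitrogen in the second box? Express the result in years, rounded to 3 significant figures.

0.176 yr

Balance the estuary: ΣF_in = 6060.0 t N/yr.
Flux to the second box = ΣF_in − (912.3 + 2633) = 2514.7 t N/yr.
Total input to the second box = 2514.7 + 1756 = 4270.7 t N/yr; at steady state this equals its total output.
τ = M / F = 753.4 / 4270.7 = 0.1764 yr.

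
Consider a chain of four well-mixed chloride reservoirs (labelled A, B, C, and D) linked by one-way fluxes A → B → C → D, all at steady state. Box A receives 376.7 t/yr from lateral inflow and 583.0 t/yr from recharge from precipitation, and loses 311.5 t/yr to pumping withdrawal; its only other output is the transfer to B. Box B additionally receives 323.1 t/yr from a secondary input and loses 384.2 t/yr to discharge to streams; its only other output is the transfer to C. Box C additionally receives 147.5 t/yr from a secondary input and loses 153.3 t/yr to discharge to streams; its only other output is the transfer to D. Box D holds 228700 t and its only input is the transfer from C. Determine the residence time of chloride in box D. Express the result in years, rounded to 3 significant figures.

393 yr

Box A: F(A→B) = (376.7 + 583.0) − 311.5 = 648.20 t/yr.
Box B: F(B→C) = (648.20 + 323.1) − 384.2 = 587.10 t/yr.
Box C: F(C→D) = (587.10 + 147.5) − 153.3 = 581.30 t/yr.
Box D throughput = its input = 581.30 t/yr; τ = 228700 / 581.30 = 393.4 yr.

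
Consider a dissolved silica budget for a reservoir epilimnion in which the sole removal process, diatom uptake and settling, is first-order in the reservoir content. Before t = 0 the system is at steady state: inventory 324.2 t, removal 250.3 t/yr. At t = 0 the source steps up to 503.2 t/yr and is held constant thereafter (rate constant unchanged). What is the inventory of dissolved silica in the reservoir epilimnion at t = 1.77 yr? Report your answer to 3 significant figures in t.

568 t

The sink rate constant is k = F₀/M₀ = 250.3/324.2 = 0.7721 yr⁻¹.
Solving dM/dt = F₁ − kM with M(0) = M₀ gives M(t) = F₁/k + (M₀ − F₁/k)·e^(−kt).
F₁/k = 503.2/0.7721 = 651.77 t; kt = 0.7721 × 1.77 = 1.367, e^(−kt) = 0.2550.
M(1.77) = 651.77 + (324.2 − 651.77) × 0.2550 = 651.77 − 83.53 = 568.24 t.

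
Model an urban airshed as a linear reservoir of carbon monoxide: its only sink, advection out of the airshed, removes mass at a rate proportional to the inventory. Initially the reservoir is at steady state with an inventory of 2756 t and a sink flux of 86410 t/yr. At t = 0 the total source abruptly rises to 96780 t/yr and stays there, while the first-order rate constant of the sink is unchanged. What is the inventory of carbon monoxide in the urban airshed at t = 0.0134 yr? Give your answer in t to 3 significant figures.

2870 t

The sink rate constant is k = F₀/M₀ = 86410/2756 = 31.35 yr⁻¹.
Solving dM/dt = F₁ − kM with M(0) = M₀ gives M(t) = F₁/k + (M₀ − F₁/k)·e^(−kt).
F₁/k = 96780/31.35 = 3086.7 t; kt = 31.35 × 0.0134 = 0.4201, e^(−kt) = 0.6570.
M(0.0134) = 3086.7 + (2756 − 3086.7) × 0.6570 = 3086.7 − 217.3 = 2869.5 t.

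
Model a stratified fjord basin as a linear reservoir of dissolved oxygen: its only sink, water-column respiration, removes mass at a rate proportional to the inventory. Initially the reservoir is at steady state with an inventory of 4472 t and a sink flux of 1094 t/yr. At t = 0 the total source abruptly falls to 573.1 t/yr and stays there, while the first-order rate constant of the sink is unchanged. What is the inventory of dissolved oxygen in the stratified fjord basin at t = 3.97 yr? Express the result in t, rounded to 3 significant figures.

Residence time τ = M₀/F₀ = 4.088 yr. The eventual steady state is M_∞ = M₀·(F₁/F₀) = 4472 × 573.1/1094 = 2342.7 t.
The anomaly ΔM(t) = M(t) − M_∞ decays as ΔM₀·e^(−t/τ) with ΔM₀ = 4472 − 2342.7 = 2129 t.
At t = 3.97 yr, e^(−t/τ) = e^(−0.9712) = 0.3786, so ΔM = 806.2 t and M = 2342.7 + 806.2 = 3148.9 t.

3150 t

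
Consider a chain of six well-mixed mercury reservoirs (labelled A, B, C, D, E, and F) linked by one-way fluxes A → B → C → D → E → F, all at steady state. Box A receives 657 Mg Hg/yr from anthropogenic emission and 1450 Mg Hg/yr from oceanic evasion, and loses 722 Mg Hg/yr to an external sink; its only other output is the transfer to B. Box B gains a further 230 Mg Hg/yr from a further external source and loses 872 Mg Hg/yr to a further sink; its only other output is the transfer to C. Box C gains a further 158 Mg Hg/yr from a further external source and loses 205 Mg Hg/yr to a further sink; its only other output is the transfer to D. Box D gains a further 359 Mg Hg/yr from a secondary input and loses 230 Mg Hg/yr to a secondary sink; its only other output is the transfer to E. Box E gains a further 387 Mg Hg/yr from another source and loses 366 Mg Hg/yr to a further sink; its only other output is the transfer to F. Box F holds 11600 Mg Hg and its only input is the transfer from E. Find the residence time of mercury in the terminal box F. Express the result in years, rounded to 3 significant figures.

Box A: F(A→B) = (657 + 1450) − 722 = 1385.0 Mg Hg/yr.
Box B: F(B→C) = (1385.0 + 230) − 872 = 743.00 Mg Hg/yr.
Box C: F(C→D) = (743.00 + 158) − 205 = 696.00 Mg Hg/yr.
Box D: F(D→E) = (696.00 + 359) − 230 = 825.00 Mg Hg/yr.
Box E: F(E→F) = (825.00 + 387) − 366 = 846.00 Mg Hg/yr.
Box F throughput = its input = 846.00 Mg Hg/yr; τ = 11600 / 846.00 = 13.71 yr.

13.7 yr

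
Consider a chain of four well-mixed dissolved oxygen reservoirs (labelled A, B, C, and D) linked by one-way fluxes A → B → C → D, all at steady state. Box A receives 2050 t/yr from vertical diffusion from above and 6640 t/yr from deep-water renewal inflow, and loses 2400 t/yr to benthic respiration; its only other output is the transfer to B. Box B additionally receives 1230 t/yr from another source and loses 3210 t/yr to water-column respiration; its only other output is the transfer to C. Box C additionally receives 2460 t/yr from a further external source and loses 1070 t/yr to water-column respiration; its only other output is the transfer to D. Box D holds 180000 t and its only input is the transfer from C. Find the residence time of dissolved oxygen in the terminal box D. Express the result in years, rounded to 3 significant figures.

31.6 yr

Box A: F(A→B) = (2050 + 6640) − 2400 = 6290.0 t/yr.
Box B: F(B→C) = (6290.0 + 1230) − 3210 = 4310.0 t/yr.
Box C: F(C→D) = (4310.0 + 2460) − 1070 = 5700.0 t/yr.
Box D throughput = its input = 5700.0 t/yr; τ = 180000 / 5700.0 = 31.58 yr.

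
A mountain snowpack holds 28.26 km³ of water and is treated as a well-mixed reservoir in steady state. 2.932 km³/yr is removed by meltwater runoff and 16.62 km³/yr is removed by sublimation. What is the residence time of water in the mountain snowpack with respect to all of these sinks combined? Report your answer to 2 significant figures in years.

1.4 yr

Total removal flux = 2.932 + 16.62 = 19.552 km³/yr.
τ = M / ΣF_out = 28.26 / 19.552 = 1.445 yr.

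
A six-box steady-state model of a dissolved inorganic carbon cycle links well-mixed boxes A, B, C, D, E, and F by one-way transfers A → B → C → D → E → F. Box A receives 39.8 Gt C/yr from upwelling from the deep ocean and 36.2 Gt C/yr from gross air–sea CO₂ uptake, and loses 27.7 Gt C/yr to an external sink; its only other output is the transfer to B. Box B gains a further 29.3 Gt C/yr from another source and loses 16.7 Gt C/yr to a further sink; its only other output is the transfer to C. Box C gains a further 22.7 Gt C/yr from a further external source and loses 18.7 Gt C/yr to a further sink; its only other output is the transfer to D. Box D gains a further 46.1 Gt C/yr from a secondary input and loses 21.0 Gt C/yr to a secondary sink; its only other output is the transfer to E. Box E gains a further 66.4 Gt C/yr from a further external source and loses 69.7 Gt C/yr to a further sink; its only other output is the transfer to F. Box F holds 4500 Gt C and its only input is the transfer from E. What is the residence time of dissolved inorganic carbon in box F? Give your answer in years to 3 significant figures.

Box A: F(A→B) = (39.8 + 36.2) − 27.7 = 48.300 Gt C/yr.
Box B: F(B→C) = (48.300 + 29.3) − 16.7 = 60.900 Gt C/yr.
Box C: F(C→D) = (60.900 + 22.7) − 18.7 = 64.900 Gt C/yr.
Box D: F(D→E) = (64.900 + 46.1) − 21.0 = 90.000 Gt C/yr.
Box E: F(E→F) = (90.000 + 66.4) − 69.7 = 86.700 Gt C/yr.
Box F throughput = its input = 86.700 Gt C/yr; τ = 4500 / 86.700 = 51.90 yr.

51.9 yr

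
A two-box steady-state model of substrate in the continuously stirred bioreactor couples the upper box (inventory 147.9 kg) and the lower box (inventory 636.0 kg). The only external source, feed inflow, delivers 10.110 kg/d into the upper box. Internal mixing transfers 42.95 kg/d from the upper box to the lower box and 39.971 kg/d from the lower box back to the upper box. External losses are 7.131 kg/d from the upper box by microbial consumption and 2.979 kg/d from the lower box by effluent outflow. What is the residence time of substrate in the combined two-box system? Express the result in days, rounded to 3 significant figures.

Treat the two boxes together as one reservoir: the mixing fluxes between them are internal recycling, so τ = ΣM / Σ(external losses).
M_total = 147.9 + 636.0 = 783.90 kg.
ΣF_external_out = 7.131 + 2.979 = 10.110 kg/d.
τ = M_total / ΣF_ext = 783.90 / 10.110 = 77.54 d.

77.5 d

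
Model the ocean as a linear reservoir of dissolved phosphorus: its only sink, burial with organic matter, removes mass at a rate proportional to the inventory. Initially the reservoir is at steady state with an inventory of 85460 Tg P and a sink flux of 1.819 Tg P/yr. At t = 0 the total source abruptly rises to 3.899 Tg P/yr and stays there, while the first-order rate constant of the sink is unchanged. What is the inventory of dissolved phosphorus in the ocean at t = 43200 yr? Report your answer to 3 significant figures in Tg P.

144000 Tg P

Residence time τ = M₀/F₀ = 46980 yr. The eventual steady state is M_∞ = M₀·(F₁/F₀) = 85460 × 3.899/1.819 = 183180 Tg P.
The anomaly ΔM(t) = M(t) − M_∞ decays as ΔM₀·e^(−t/τ) with ΔM₀ = 85460 − 183180 = −97720 Tg P.
At t = 43200 yr, e^(−t/τ) = e^(−0.9195) = 0.3987, so ΔM = −38960 Tg P and M = 183180 − 38960 = 144220 Tg P.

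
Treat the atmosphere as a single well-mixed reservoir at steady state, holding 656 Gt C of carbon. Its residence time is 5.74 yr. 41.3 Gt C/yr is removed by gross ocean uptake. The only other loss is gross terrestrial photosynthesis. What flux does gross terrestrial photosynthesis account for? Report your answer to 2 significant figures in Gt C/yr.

Total removal F = M/τ = 656 / 5.74 = 114.3 Gt C/yr.
Gross terrestrial photosynthesis = F − (41.3) = 114.3 − 41.30 = 72.99 Gt C/yr.

73 Gt C/yr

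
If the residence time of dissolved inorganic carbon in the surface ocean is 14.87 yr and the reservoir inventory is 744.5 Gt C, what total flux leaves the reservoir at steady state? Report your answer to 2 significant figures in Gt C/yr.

F = M / τ = 744.5 / 14.87 = 50.07 Gt C/yr.

50 Gt C/yr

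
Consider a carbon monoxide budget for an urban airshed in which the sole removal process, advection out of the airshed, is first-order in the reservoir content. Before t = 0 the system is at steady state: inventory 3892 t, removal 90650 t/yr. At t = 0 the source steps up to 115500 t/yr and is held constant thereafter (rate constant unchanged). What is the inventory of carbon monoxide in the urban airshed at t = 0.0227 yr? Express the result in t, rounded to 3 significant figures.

4330 t

Residence time τ = M₀/F₀ = 0.04293 yr. The eventual steady state is M_∞ = M₀·(F₁/F₀) = 3892 × 115500/90650 = 4958.9 t.
The anomaly ΔM(t) = M(t) − M_∞ decays as ΔM₀·e^(−t/τ) with ΔM₀ = 3892 − 4958.9 = −1067 t.
At t = 0.0227 yr, e^(−t/τ) = e^(−0.5287) = 0.5894, so ΔM = −628.8 t and M = 4958.9 − 628.8 = 4330.1 t.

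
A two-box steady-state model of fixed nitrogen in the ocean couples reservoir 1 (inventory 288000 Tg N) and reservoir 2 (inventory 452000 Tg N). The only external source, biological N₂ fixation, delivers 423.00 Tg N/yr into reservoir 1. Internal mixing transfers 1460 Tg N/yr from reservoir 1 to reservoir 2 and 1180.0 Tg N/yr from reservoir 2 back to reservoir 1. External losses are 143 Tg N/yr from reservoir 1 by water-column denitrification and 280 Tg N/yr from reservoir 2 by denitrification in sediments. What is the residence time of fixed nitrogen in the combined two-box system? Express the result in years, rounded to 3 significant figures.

Treat the two boxes together as one reservoir: the mixing fluxes between them are internal recycling, so τ = ΣM / Σ(external losses).
M_total = 288000 + 452000 = 740000 Tg N.
ΣF_external_out = 143 + 280 = 423.00 Tg N/yr.
τ = M_total / ΣF_ext = 740000 / 423.00 = 1749 yr.

1750 yr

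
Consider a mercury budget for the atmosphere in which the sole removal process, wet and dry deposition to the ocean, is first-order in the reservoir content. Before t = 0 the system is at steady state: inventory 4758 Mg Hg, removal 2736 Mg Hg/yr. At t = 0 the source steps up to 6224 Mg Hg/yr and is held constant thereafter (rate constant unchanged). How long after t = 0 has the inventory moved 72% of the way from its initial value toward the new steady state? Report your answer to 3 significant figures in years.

2.21 yr

τ = M₀/F₀ = 4758/2736 = 1.739 yr.
The remaining gap fraction is e^(−t/τ); 72% covered ⇒ e^(−t/τ) = 0.280.
t = −τ ln(0.280) = 1.739 × 1.273 = 2.214 yr.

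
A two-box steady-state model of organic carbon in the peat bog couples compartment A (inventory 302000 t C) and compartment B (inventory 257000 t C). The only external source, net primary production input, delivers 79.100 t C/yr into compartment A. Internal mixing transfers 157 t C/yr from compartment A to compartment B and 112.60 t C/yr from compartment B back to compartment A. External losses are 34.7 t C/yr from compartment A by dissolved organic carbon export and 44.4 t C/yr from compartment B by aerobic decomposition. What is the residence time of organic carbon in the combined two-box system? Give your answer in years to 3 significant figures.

7070 yr

Treat the two boxes together as one reservoir: the mixing fluxes between them are internal recycling, so τ = ΣM / Σ(external losses).
M_total = 302000 + 257000 = 559000 t C.
ΣF_external_out = 34.7 + 44.4 = 79.100 t C/yr.
τ = M_total / ΣF_ext = 559000 / 79.100 = 7067 yr.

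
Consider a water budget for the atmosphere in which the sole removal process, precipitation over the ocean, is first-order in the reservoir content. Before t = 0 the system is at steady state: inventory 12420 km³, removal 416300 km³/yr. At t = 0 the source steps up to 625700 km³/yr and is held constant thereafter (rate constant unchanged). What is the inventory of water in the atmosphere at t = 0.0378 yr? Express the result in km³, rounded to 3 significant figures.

τ = M₀/F₀ = 12420/416300 = 0.02983 yr; rate constant k = 1/τ.
New steady state M_∞ = F₁/k = F₁·τ = 625700 × 0.02983 = 18667 km³.
M(t) = M_∞ + (M₀ − M_∞)·e^(−t/τ); t/τ = 0.0378/0.02983 = 1.267, so e^(−t/τ) = 0.2817.
M(t) = 18667 − 6247 × 0.2817 = 16908 km³.

16900 km³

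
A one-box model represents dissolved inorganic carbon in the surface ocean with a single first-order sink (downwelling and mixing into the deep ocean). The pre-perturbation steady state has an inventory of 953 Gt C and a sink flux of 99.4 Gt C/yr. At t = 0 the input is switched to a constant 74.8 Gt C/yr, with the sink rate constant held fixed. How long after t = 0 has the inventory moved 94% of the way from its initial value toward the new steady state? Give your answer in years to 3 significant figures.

27.0 yr

τ = M₀/F₀ = 953/99.4 = 9.588 yr.
The remaining gap fraction is e^(−t/τ); 94% covered ⇒ e^(−t/τ) = 0.0600.
t = −τ ln(0.0600) = 9.588 × 2.813 = 26.97 yr.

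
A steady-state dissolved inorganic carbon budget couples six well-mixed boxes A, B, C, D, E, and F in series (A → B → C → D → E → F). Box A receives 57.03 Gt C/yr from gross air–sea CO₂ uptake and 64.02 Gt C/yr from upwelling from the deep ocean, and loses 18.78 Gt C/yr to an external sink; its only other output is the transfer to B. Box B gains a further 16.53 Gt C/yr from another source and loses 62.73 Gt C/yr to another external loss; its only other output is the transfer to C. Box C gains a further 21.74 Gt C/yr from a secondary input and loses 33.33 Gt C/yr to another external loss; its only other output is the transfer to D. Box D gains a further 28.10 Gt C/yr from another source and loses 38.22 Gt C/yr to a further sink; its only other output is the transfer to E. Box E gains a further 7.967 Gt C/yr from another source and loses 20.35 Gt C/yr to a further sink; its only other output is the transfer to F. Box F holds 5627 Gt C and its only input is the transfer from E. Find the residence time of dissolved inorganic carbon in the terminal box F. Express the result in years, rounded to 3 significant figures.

256 yr

Box A: F(A→B) = (57.03 + 64.02) − 18.78 = 102.27 Gt C/yr.
Box B: F(B→C) = (102.27 + 16.53) − 62.73 = 56.070 Gt C/yr.
Box C: F(C→D) = (56.070 + 21.74) − 33.33 = 44.480 Gt C/yr.
Box D: F(D→E) = (44.480 + 28.10) − 38.22 = 34.360 Gt C/yr.
Box E: F(E→F) = (34.360 + 7.967) − 20.35 = 21.977 Gt C/yr.
Box F throughput = its input = 21.977 Gt C/yr; τ = 5627 / 21.977 = 256.0 yr.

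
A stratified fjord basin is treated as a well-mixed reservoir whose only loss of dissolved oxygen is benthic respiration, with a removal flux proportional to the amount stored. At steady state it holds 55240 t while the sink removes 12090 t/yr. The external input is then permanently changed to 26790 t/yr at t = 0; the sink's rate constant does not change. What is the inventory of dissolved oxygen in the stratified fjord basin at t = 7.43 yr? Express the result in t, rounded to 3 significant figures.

109000 t

τ = M₀/F₀ = 55240/12090 = 4.569 yr; rate constant k = 1/τ.
New steady state M_∞ = F₁/k = F₁·τ = 26790 × 4.569 = 122410 t.
M(t) = M_∞ + (M₀ − M_∞)·e^(−t/τ); t/τ = 7.43/4.569 = 1.626, so e^(−t/τ) = 0.1967.
M(t) = 122410 − 67170 × 0.1967 = 109190 t.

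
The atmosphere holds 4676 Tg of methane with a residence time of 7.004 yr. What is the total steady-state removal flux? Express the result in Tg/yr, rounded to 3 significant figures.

668 Tg/yr

F = M / τ = 4676 / 7.004 = 667.6 Tg/yr.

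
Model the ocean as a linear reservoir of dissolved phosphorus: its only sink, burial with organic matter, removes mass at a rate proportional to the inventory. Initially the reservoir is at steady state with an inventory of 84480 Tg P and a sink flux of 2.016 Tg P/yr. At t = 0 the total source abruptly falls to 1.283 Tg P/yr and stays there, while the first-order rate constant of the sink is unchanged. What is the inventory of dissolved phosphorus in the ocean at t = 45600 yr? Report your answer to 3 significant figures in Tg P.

64100 Tg P

Residence time τ = M₀/F₀ = 41900 yr. The eventual steady state is M_∞ = M₀·(F₁/F₀) = 84480 × 1.283/2.016 = 53764 Tg P.
The anomaly ΔM(t) = M(t) − M_∞ decays as ΔM₀·e^(−t/τ) with ΔM₀ = 84480 − 53764 = 30720 Tg P.
At t = 45600 yr, e^(−t/τ) = e^(−1.088) = 0.3368, so ΔM = 10350 Tg P and M = 53764 + 10350 = 64110 Tg P.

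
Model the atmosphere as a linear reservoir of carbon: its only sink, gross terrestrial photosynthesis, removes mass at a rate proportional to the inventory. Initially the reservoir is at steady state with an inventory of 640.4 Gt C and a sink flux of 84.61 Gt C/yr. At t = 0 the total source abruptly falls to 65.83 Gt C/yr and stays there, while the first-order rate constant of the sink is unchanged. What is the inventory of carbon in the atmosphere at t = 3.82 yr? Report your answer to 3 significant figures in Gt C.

584 Gt C

τ = M₀/F₀ = 640.4/84.61 = 7.569 yr; rate constant k = 1/τ.
New steady state M_∞ = F₁/k = F₁·τ = 65.83 × 7.569 = 498.26 Gt C.
M(t) = M_∞ + (M₀ − M_∞)·e^(−t/τ); t/τ = 3.82/7.569 = 0.5047, so e^(−t/τ) = 0.6037.
M(t) = 498.26 + 142.1 × 0.6037 = 584.07 Gt C.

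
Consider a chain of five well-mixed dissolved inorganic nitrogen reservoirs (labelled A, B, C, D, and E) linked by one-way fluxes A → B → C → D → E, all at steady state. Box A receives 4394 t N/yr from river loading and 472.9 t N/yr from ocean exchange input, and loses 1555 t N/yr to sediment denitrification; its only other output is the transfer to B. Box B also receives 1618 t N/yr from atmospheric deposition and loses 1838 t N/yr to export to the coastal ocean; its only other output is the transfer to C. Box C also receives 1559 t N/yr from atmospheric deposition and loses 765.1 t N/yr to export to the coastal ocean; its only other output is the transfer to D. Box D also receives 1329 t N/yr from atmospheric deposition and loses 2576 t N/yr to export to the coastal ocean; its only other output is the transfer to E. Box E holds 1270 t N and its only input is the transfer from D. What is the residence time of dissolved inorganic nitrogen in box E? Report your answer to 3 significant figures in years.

0.481 yr

Box A: F(A→B) = (4394 + 472.9) − 1555 = 3311.9 t N/yr.
Box B: F(B→C) = (3311.9 + 1618) − 1838 = 3091.9 t N/yr.
Box C: F(C→D) = (3091.9 + 1559) − 765.1 = 3885.8 t N/yr.
Box D: F(D→E) = (3885.8 + 1329) − 2576 = 2638.8 t N/yr.
Box E throughput = its input = 2638.8 t N/yr; τ = 1270 / 2638.8 = 0.4813 yr.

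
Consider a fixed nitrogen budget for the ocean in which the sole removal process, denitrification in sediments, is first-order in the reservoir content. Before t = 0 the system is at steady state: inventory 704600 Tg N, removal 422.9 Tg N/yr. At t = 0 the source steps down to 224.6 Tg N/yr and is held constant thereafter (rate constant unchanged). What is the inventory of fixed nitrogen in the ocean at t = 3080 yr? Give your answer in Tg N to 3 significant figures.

Residence time τ = M₀/F₀ = 1666 yr. The eventual steady state is M_∞ = M₀·(F₁/F₀) = 704600 × 224.6/422.9 = 374210 Tg N.
The anomaly ΔM(t) = M(t) − M_∞ decays as ΔM₀·e^(−t/τ) with ΔM₀ = 704600 − 374210 = 330400 Tg N.
At t = 3080 yr, e^(−t/τ) = e^(−1.849) = 0.1575, so ΔM = 52020 Tg N and M = 374210 + 52020 = 426230 Tg N.

426000 Tg N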